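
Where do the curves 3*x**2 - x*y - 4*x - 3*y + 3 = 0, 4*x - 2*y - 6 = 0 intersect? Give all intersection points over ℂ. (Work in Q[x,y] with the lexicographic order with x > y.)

Compute a lex Gröbner basis by Buchberger's algorithm.
f_1 = 3*x**2 - x*y - 4*x - 3*y + 3, LT = x**2.
f_2 = 4*x - 2*y - 6, LT = x.

S(f_1,f_2): lcm = x**2. S = 1/6*x*y + 1/6*x - y + 1.
  leading term x*y: subtract (1/24*y)·f_2 from 1/6*x*y + 1/6*x - y + 1 → 1/6*x + 1/12*y**2 - 3/4*y + 1
  leading term x: subtract (1/24)·f_2 from 1/6*x + 1/12*y**2 - 3/4*y + 1 → 1/12*y**2 - 2/3*y + 5/4
  leading term y**2: no divisor's leading term divides it; move 1/12*y**2 to the remainder.
  leading term y: no divisor's leading term divides it; move -2/3*y to the remainder.
  leading term 1: no divisor's leading term divides it; move 5/4 to the remainder.
  remainder 1/12*y**2 - 2/3*y + 5/4 ≠ 0; add h_3 = 1/12*y**2 - 2/3*y + 5/4 to the basis.

S(f_1,h_3): leading monomials are coprime, so the S-polynomial reduces to 0 (Buchberger's first criterion).
S(f_2,h_3): leading monomials are coprime, so the S-polynomial reduces to 0 (Buchberger's first criterion).
Every S-polynomial of the final basis reduces to 0, so we have a Gröbner basis.
Inter-reduce: drop elements whose leading term is divisible by another's, tail-reduce, and make monic.
Reduced Gröbner basis: {x - 1/2*y - 3/2, y**2 - 8*y + 15}.

Since the basis is lex-ordered, y**2 - 8*y + 15 is univariate in y. Its roots are {3, 5}. Back-substituting each root into the other basis elements fixes the other coordinates.
  y = 3: the earlier basis element becomes x - 3 = 0, giving x = 3 — point (3, 3).
  y = 5: the earlier basis element becomes x - 4 = 0, giving x = 4 — point (4, 5).

{(3, 3), (4, 5)}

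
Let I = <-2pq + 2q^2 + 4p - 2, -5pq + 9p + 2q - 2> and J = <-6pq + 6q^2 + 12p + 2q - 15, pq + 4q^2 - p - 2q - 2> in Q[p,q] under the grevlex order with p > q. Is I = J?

Since reduced Gröbner bases are canonical representatives of ideals under a given ordering, it suffices to compute and compare them.
Buchberger on the first generating set:
f_1 = -2pq + 2q^2 + 4p - 2, LT = pq.
f_2 = -5pq + 9p + 2q - 2, LT = pq.

S(f_1,f_2): lcm = pq. S = -q^2 - 1/5p + 2/5q + 3/5.
  leading term q^2: no divisor's leading term divides it; move -q^2 to the remainder.
  leading term p: no divisor's leading term divides it; move -1/5p to the remainder.
  leading term q: no divisor's leading term divides it; move 2/5q to the remainder.
  leading term 1: no divisor's leading term divides it; move 3/5 to the remainder.
  remainder -q^2 - 1/5p + 2/5q + 3/5 ≠ 0; add g_3 = -q^2 - 1/5p + 2/5q + 3/5 to the basis.

S(f_1,g_3): lcm = pq^2. S = -q^3 - 1/5p^2 - 8/5pq + 3/5p + q.
  leading term q^3: subtract (q)·g_3 from -q^3 - 1/5p^2 - 8/5pq + 3/5p + q → -1/5p^2 - 7/5pq - 2/5q^2 + 3/5p + 2/5q
  leading term p^2: no divisor's leading term divides it; move -1/5p^2 to the remainder.
  leading term pq: subtract (7/10)·f_1 from -7/5pq - 2/5q^2 + 3/5p + 2/5q → -9/5q^2 - 11/5p + 2/5q + 7/5
  leading term q^2: subtract (9/5)·g_3 from -9/5q^2 - 11/5p + 2/5q + 7/5 → -46/25p - 8/25q + 8/25
  leading term p: no divisor's leading term divides it; move -46/25p to the remainder.
  leading term q: no divisor's leading term divides it; move -8/25q to the remainder.
  leading term 1: no divisor's leading term divides it; move 8/25 to the remainder.
  remainder -1/5p^2 - 46/25p - 8/25q + 8/25 ≠ 0; add g_4 = -1/5p^2 - 46/25p - 8/25q + 8/25 to the basis.

S(f_2,g_3): lcm = pq^2. S = -1/5p^2 - 7/5pq - 2/5q^2 + 3/5p + 2/5q.
  leading term p^2: subtract (1)·g_4 from -1/5p^2 - 7/5pq - 2/5q^2 + 3/5p + 2/5q → -7/5pq - 2/5q^2 + 61/25p + 18/25q - 8/25
  leading term pq: subtract (7/10)·f_1 from -7/5pq - 2/5q^2 + 61/25p + 18/25q - 8/25 → -9/5q^2 - 9/25p + 18/25q + 27/25
  leading term q^2: subtract (9/5)·g_3 from -9/5q^2 - 9/25p + 18/25q + 27/25 → 0
  remainder 0.

S(f_1,g_4): lcm = p^2q. S = -pq^2 - 2p^2 - 46/5pq - 8/5q^2 + p + 8/5q.
  leading term pq^2: subtract (1/2q)·f_1 from -pq^2 - 2p^2 - 46/5pq - 8/5q^2 + p + 8/5q → -q^3 - 2p^2 - 56/5pq - 8/5q^2 + p + 13/5q
  leading term q^3: subtract (q)·g_3 from -q^3 - 2p^2 - 56/5pq - 8/5q^2 + p + 13/5q → -2p^2 - 11pq - 2q^2 + p + 2q
  leading term p^2: subtract (10)·g_4 from -2p^2 - 11pq - 2q^2 + p + 2q → -11pq - 2q^2 + 97/5p + 26/5q - 16/5
  leading term pq: subtract (11/2)·f_1 from -11pq - 2q^2 + 97/5p + 26/5q - 16/5 → -13q^2 - 13/5p + 26/5q + 39/5
  leading term q^2: subtract (13)·g_3 from -13q^2 - 13/5p + 26/5q + 39/5 → 0
  remainder 0.

S(f_2,g_4): lcm = p^2q. S = -9/5p^2 - 48/5pq - 8/5q^2 + 2/5p + 8/5q.
  leading term p^2: subtract (9)·g_4 from -9/5p^2 - 48/5pq - 8/5q^2 + 2/5p + 8/5q → -48/5pq - 8/5q^2 + 424/25p + 112/25q - 72/25
  leading term pq: subtract (24/5)·f_1 from -48/5pq - 8/5q^2 + 424/25p + 112/25q - 72/25 → -56/5q^2 - 56/25p + 112/25q + 168/25
  leading term q^2: subtract (56/5)·g_3 from -56/5q^2 - 56/25p + 112/25q + 168/25 → 0
  remainder 0.

S(g_3,g_4): leading monomials are coprime, so the S-polynomial reduces to 0 (Buchberger's first criterion).
Every S-polynomial of the final basis reduces to 0, so we have a Gröbner basis.
Inter-reduce: drop elements whose leading term is divisible by another's, tail-reduce, and make monic.
Reduced Gröbner basis: {p^2 + 46/5p + 8/5q - 8/5, pq - 9/5p - 2/5q + 2/5, q^2 + 1/5p - 2/5q - 3/5}.

Buchberger on the second generating set:
h_1 = -6pq + 6q^2 + 12p + 2q - 15, LT = pq.
h_2 = pq + 4q^2 - p - 2q - 2, LT = pq.

S(h_1,h_2): lcm = pq. S = -5q^2 - p + 5/3q + 9/2.
  leading term q^2: no divisor's leading term divides it; move -5q^2 to the remainder.
  leading term p: no divisor's leading term divides it; move -p to the remainder.
  leading term q: no divisor's leading term divides it; move 5/3q to the remainder.
  leading term 1: no divisor's leading term divides it; move 9/2 to the remainder.
  remainder -5q^2 - p + 5/3q + 9/2 ≠ 0; add k_3 = -5q^2 - p + 5/3q + 9/2 to the basis.

S(h_1,k_3): lcm = pq^2. S = -q^3 - 1/5p^2 - 5/3pq - 1/3q^2 + 9/10p + 5/2q.
  leading term q^3: subtract (1/5q)·k_3 from -q^3 - 1/5p^2 - 5/3pq - 1/3q^2 + 9/10p + 5/2q → -1/5p^2 - 22/15pq - 2/3q^2 + 9/10p + 8/5q
  leading term p^2: no divisor's leading term divides it; move -1/5p^2 to the remainder.
  leading term pq: subtract (11/45)·h_1 from -22/15pq - 2/3q^2 + 9/10p + 8/5q → -32/15q^2 - 61/30p + 10/9q + 11/3
  leading term q^2: subtract (32/75)·k_3 from -32/15q^2 - 61/30p + 10/9q + 11/3 → -241/150p + 2/5q + 131/75
  leading term p: no divisor's leading term divides it; move -241/150p to the remainder.
  leading term q: no divisor's leading term divides it; move 2/5q to the remainder.
  leading term 1: no divisor's leading term divides it; move 131/75 to the remainder.
  remainder -1/5p^2 - 241/150p + 2/5q + 131/75 ≠ 0; add k_4 = -1/5p^2 - 241/150p + 2/5q + 131/75 to the basis.

S(h_2,k_3): lcm = pq^2. S = 4q^3 - 1/5p^2 - 2/3pq - 2q^2 + 9/10p - 2q.
  leading term q^3: subtract (-4/5q)·k_3 from 4q^3 - 1/5p^2 - 2/3pq - 2q^2 + 9/10p - 2q → -1/5p^2 - 22/15pq - 2/3q^2 + 9/10p + 8/5q
  leading term p^2: subtract (1)·k_4 from -1/5p^2 - 22/15pq - 2/3q^2 + 9/10p + 8/5q → -22/15pq - 2/3q^2 + 188/75p + 6/5q - 131/75
  leading term pq: subtract (11/45)·h_1 from -22/15pq - 2/3q^2 + 188/75p + 6/5q - 131/75 → -32/15q^2 - 32/75p + 32/45q + 48/25
  leading term q^2: subtract (32/75)·k_3 from -32/15q^2 - 32/75p + 32/45q + 48/25 → 0
  remainder 0.

S(h_1,k_4): lcm = p^2q. S = -pq^2 - 2p^2 - 251/30pq + 2q^2 + 5/2p + 131/15q.
  leading term pq^2: subtract (1/6q)·h_1 from -pq^2 - 2p^2 - 251/30pq + 2q^2 + 5/2p + 131/15q → -q^3 - 2p^2 - 311/30pq + 5/3q^2 + 5/2p + 337/30q
  leading term q^3: subtract (1/5q)·k_3 from -q^3 - 2p^2 - 311/30pq + 5/3q^2 + 5/2p + 337/30q → -2p^2 - 61/6pq + 4/3q^2 + 5/2p + 31/3q
  leading term p^2: subtract (10)·k_4 from -2p^2 - 61/6pq + 4/3q^2 + 5/2p + 31/3q → -61/6pq + 4/3q^2 + 557/30p + 19/3q - 262/15
  leading term pq: subtract (61/36)·h_1 from -61/6pq + 4/3q^2 + 557/30p + 19/3q - 262/15 → -53/6q^2 - 53/30p + 53/18q + 159/20
  leading term q^2: subtract (53/30)·k_3 from -53/6q^2 - 53/30p + 53/18q + 159/20 → 0
  remainder 0.

S(h_2,k_4): lcm = p^2q. S = 4pq^2 - p^2 - 301/30pq + 2q^2 - 2p + 131/15q.
  leading term pq^2: subtract (-2/3q)·h_1 from 4pq^2 - p^2 - 301/30pq + 2q^2 - 2p + 131/15q → 4q^3 - p^2 - 61/30pq + 10/3q^2 - 2p - 19/15q
  leading term q^3: subtract (-4/5q)·k_3 from 4q^3 - p^2 - 61/30pq + 10/3q^2 - 2p - 19/15q → -p^2 - 17/6pq + 14/3q^2 - 2p + 7/3q
  leading term p^2: subtract (5)·k_4 from -p^2 - 17/6pq + 14/3q^2 - 2p + 7/3q → -17/6pq + 14/3q^2 + 181/30p + 1/3q - 131/15
  leading term pq: subtract (17/36)·h_1 from -17/6pq + 14/3q^2 + 181/30p + 1/3q - 131/15 → 11/6q^2 + 11/30p - 11/18q - 33/20
  leading term q^2: subtract (-11/30)·k_3 from 11/6q^2 + 11/30p - 11/18q - 33/20 → 0
  remainder 0.

S(k_3,k_4): leading monomials are coprime, so the S-polynomial reduces to 0 (Buchberger's first criterion).
Every S-polynomial of the final basis reduces to 0, so we have a Gröbner basis.
Inter-reduce: drop elements whose leading term is divisible by another's, tail-reduce, and make monic.
Reduced Gröbner basis: {p^2 + 241/30p - 2q - 131/15, pq - 9/5p - 2/3q + 8/5, q^2 + 1/5p - 1/3q - 9/10}.

The bases are distinct; the ideals are different.

No, the ideals differ.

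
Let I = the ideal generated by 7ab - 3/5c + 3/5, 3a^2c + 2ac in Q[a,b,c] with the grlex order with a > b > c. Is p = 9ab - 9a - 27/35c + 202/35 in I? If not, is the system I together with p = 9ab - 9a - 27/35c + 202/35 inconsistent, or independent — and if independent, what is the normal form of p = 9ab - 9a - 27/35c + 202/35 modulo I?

First compute the reduced Gröbner basis of I by Buchberger's algorithm.
f_1 = 7ab - 3/5c + 3/5, LT = ab.
f_2 = 3a^2c + 2ac, LT = a^2c.

S(f_1,f_2): lcm = a^2bc. S = -2/3abc - 3/35ac^2 + 3/35ac.
  leading term abc: subtract (-2/21c)·f_1 from -2/3abc - 3/35ac^2 + 3/35ac → -3/35ac^2 + 3/35ac - 2/35c^2 + 2/35c
  leading term ac^2: no divisor's leading term divides it; move -3/35ac^2 to the remainder.
  leading term ac: no divisor's leading term divides it; move 3/35ac to the remainder.
  leading term c^2: no divisor's leading term divides it; move -2/35c^2 to the remainder.
  leading term c: no divisor's leading term divides it; move 2/35c to the remainder.
  remainder -3/35ac^2 + 3/35ac - 2/35c^2 + 2/35c ≠ 0; add h_3 = -3/35ac^2 + 3/35ac - 2/35c^2 + 2/35c to the basis.

S(f_1,h_3): lcm = abc^2. S = abc - 2/3bc^2 - 3/35c^3 + 2/3bc + 3/35c^2.
  leading term abc: subtract (1/7c)·f_1 from abc - 2/3bc^2 - 3/35c^3 + 2/3bc + 3/35c^2 → -2/3bc^2 - 3/35c^3 + 2/3bc + 6/35c^2 - 3/35c
  leading term bc^2: no divisor's leading term divides it; move -2/3bc^2 to the remainder.
  leading term c^3: no divisor's leading term divides it; move -3/35c^3 to the remainder.
  leading term bc: no divisor's leading term divides it; move 2/3bc to the remainder.
  leading term c^2: no divisor's leading term divides it; move 6/35c^2 to the remainder.
  leading term c: no divisor's leading term divides it; move -3/35c to the remainder.
  remainder -2/3bc^2 - 3/35c^3 + 2/3bc + 6/35c^2 - 3/35c ≠ 0; add h_4 = -2/3bc^2 - 3/35c^3 + 2/3bc + 6/35c^2 - 3/35c to the basis.

The other S-polynomials (S(f_2,h_3), S(f_1,h_4), S(f_2,h_4), S(h_3,h_4)) all reduce to 0 modulo the current basis, so we have a Gröbner basis.
Inter-reduce: drop elements whose leading term is divisible by another's, tail-reduce, and make monic.
Reduced Gröbner basis: {a^2c + 2/3ac, ac^2 - ac + 2/3c^2 - 2/3c, bc^2 + 9/70c^3 - bc - 9/35c^2 + 9/70c, ab - 3/35c + 3/35}.
Label its elements g_1 = a^2c + 2/3ac, g_2 = ac^2 - ac + 2/3c^2 - 2/3c, g_3 = bc^2 + 9/70c^3 - bc - 9/35c^2 + 9/70c, g_4 = ab - 3/35c + 3/35.

Reduce p = 9ab - 9a - 27/35c + 202/35 modulo G:
  leading term ab: subtract (9)·g_4 from 9ab - 9a - 27/35c + 202/35 → -9a + 5
  leading term a: no divisor's leading term divides it; move -9a to the remainder.
  leading term 1: no divisor's leading term divides it; move 5 to the remainder.
  normal form = -9a + 5.
The normal form is nonzero, so p ∉ I. Since p minus its normal form lies in I, I + (p) = I + (r) where r = -9a + 5; decide whether this ideal is the whole ring.
Run Buchberger on G together with r (pairs among the g_i already reduce to 0 since G is a Gröbner basis):
g_1 = a^2c + 2/3ac, LT = a^2c.
g_2 = ac^2 - ac + 2/3c^2 - 2/3c, LT = ac^2.
g_3 = bc^2 + 9/70c^3 - bc - 9/35c^2 + 9/70c, LT = bc^2.
g_4 = ab - 3/35c + 3/35, LT = ab.
r = -9a + 5, LT = a.

S(g_1,r): lcm = a^2c. S = 11/9ac.
  leading term ac: subtract (-11/81c)·r from 11/9ac → 55/81c
  leading term c: no divisor's leading term divides it; move 55/81c to the remainder.
  remainder 55/81c ≠ 0; add m_6 = 55/81c to the basis.

S(g_4,r): lcm = ab. S = 5/9b - 3/35c + 3/35.
  leading term b: no divisor's leading term divides it; move 5/9b to the remainder.
  leading term c: subtract (-243/1925)·m_6 from -3/35c + 3/35 → 3/35
  leading term 1: no divisor's leading term divides it; move 3/35 to the remainder.
  remainder 5/9b + 3/35 ≠ 0; add m_7 = 5/9b + 3/35 to the basis.

The other S-polynomials (S(g_1,g_2), S(g_1,g_3), S(g_1,g_4), S(g_2,g_3), S(g_2,g_4), S(g_2,r), S(g_3,g_4), S(g_3,r), S(g_1,m_6), S(g_2,m_6), S(g_3,m_6), S(g_4,m_6), S(r,m_6), S(g_1,m_7), S(g_2,m_7), S(g_3,m_7), S(g_4,m_7), S(r,m_7), S(m_6,m_7)) all reduce to 0 modulo the current basis, so we have a Gröbner basis.
Inter-reduce: drop elements whose leading term is divisible by another's, tail-reduce, and make monic.
Reduced Gröbner basis: {a - 5/9, b + 27/175, c}.
The reduced Gröbner basis of I + (p) is {a - 5/9, b + 27/175, c} ≠ {1}, a proper ideal, so the enlarged system stays consistent: p is independent of I, with normal form -9a + 5.

9ab - 9a - 27/35c + 202/35 is independent of I; its normal form modulo I is -9a + 5.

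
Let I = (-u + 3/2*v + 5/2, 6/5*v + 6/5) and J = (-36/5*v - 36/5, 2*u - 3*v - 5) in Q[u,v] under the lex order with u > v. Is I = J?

Yes, the ideals are equal.

Since reduced Gröbner bases are canonical representatives of ideals under a given ordering, it suffices to compute and compare them.
Buchberger on the first generating set:
f_1 = -u + 3/2*v + 5/2, LT = u.
f_2 = 6/5*v + 6/5, LT = v.

The S-polynomials (S(f_1,f_2)) all reduce to 0 modulo the current basis, so we have a Gröbner basis.
Inter-reduce: drop elements whose leading term is divisible by another's, tail-reduce, and make monic.
Reduced Gröbner basis: {u - 1, v + 1}.

Buchberger on the second generating set:
h_1 = -36/5*v - 36/5, LT = v.
h_2 = 2*u - 3*v - 5, LT = u.

The S-polynomials (S(h_1,h_2)) all reduce to 0 modulo the current basis, so we have a Gröbner basis.
Inter-reduce: drop elements whose leading term is divisible by another's, tail-reduce, and make monic.
Reduced Gröbner basis: {u - 1, v + 1}.

Same reduced basis, so the two generating sets span the same ideal.
The choice of monomial ordering does not affect the verdict — as long as both bases are computed under the same ordering, their equality decides ideal equality.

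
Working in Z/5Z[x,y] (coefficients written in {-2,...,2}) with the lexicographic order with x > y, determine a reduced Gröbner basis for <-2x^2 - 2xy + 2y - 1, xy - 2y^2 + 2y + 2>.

f_1 = -2x^2 - 2xy + 2y - 1, LT = x^2.
f_2 = xy - 2y^2 + 2y + 2, LT = xy.

S(f_1,f_2): lcm = x^2y. S = -2xy^2 - 2xy - 2x - y^2 - 2y.
  reduce S modulo (f_1, f_2):
  remainder -2x + y^3 - y^2 + y - 1 ≠ 0; add g_3 = -2x + y^3 - y^2 + y - 1 to the basis.

S(f_1,g_3): lcm = x^2. S = -2xy^3 + 2xy^2 - xy + 2x - y - 2.
  reduce S modulo (f_1, f_2, g_3):
  remainder y^4 - y^3 + 2y^2 - 2y - 1 ≠ 0; add g_4 = y^4 - y^3 + 2y^2 - 2y - 1 to the basis.

The other S-polynomials (S(f_2,g_3), S(f_1,g_4), S(f_2,g_4), S(g_3,g_4)) all reduce to 0 modulo the current basis, so we have a Gröbner basis.
Inter-reduce: drop elements whose leading term is divisible by another's, tail-reduce, and make monic.

G = {x + 2y^3 - 2y^2 + 2y - 2, y^4 - y^3 + 2y^2 - 2y - 1}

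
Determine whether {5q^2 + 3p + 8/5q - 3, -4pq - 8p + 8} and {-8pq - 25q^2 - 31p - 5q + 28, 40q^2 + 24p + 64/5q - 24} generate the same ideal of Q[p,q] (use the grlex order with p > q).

Since reduced Gröbner bases are canonical representatives of ideals under a given ordering, it suffices to compute and compare them.
Buchberger on the first generating set:
f_1 = 5q^2 + 3p + 8/5q - 3, LT = q^2.
f_2 = -4pq - 8p + 8, LT = pq.

S(f_1,f_2): lcm = pq^2. S = 3/5p^2 - 42/25pq - 3/5p + 2q.
  leading term p^2: no divisor's leading term divides it; move 3/5p^2 to the remainder.
  leading term pq: subtract (21/50)·f_2 from -42/25pq - 3/5p + 2q → 69/25p + 2q - 84/25
  leading term p: no divisor's leading term divides it; move 69/25p to the remainder.
  leading term q: no divisor's leading term divides it; move 2q to the remainder.
  leading term 1: no divisor's leading term divides it; move -84/25 to the remainder.
  remainder 3/5p^2 + 69/25p + 2q - 84/25 ≠ 0; add g_3 = 3/5p^2 + 69/25p + 2q - 84/25 to the basis.

S(f_1,g_3): leading monomials are coprime, so the S-polynomial reduces to 0 (Buchberger's first criterion).
S(f_2,g_3): lcm = p^2q. S = 2p^2 - 23/5pq - 10/3q^2 - 2p + 28/5q.
  leading term p^2: subtract (10/3)·g_3 from 2p^2 - 23/5pq - 10/3q^2 - 2p + 28/5q → -23/5pq - 10/3q^2 - 56/5p - 16/15q + 56/5
  leading term pq: subtract (23/20)·f_2 from -23/5pq - 10/3q^2 - 56/5p - 16/15q + 56/5 → -10/3q^2 - 2p - 16/15q + 2
  leading term q^2: subtract (-2/3)·f_1 from -10/3q^2 - 2p - 16/15q + 2 → 0
  remainder 0.

Every S-polynomial of the final basis reduces to 0, so we have a Gröbner basis.
Inter-reduce: drop elements whose leading term is divisible by another's, tail-reduce, and make monic.
Reduced Gröbner basis: {p^2 + 23/5p + 10/3q - 28/5, pq + 2p - 2, q^2 + 3/5p + 8/25q - 3/5}.

Buchberger on the second generating set:
h_1 = -8pq - 25q^2 - 31p - 5q + 28, LT = pq.
h_2 = 40q^2 + 24p + 64/5q - 24, LT = q^2.

S(h_1,h_2): lcm = pq^2. S = 25/8q^3 - 3/5p^2 + 711/200pq + 5/8q^2 + 3/5p - 7/2q.
  leading term q^3: subtract (5/64q)·h_2 from 25/8q^3 - 3/5p^2 + 711/200pq + 5/8q^2 + 3/5p - 7/2q → -3/5p^2 + 42/25pq - 3/8q^2 + 3/5p - 13/8q
  leading term p^2: no divisor's leading term divides it; move -3/5p^2 to the remainder.
  leading term pq: subtract (-21/100)·h_1 from 42/25pq - 3/8q^2 + 3/5p - 13/8q → -45/8q^2 - 591/100p - 107/40q + 147/25
  leading term q^2: subtract (-9/64)·h_2 from -45/8q^2 - 591/100p - 107/40q + 147/25 → -507/200p - 7/8q + 501/200
  leading term p: no divisor's leading term divides it; move -507/200p to the remainder.
  leading term q: no divisor's leading term divides it; move -7/8q to the remainder.
  leading term 1: no divisor's leading term divides it; move 501/200 to the remainder.
  remainder -3/5p^2 - 507/200p - 7/8q + 501/200 ≠ 0; add k_3 = -3/5p^2 - 507/200p - 7/8q + 501/200 to the basis.

S(h_1,k_3): lcm = p^2q. S = 25/8pq^2 + 31/8p^2 - 18/5pq - 35/24q^2 - 7/2p + 167/40q.
  leading term pq^2: subtract (-25/64q)·h_1 from 25/8pq^2 + 31/8p^2 - 18/5pq - 35/24q^2 - 7/2p + 167/40q → -625/64q^3 + 31/8p^2 - 5027/320pq - 655/192q^2 - 7/2p + 1209/80q
  leading term q^3: subtract (-125/512q)·h_2 from -625/64q^3 + 31/8p^2 - 5027/320pq - 655/192q^2 - 7/2p + 1209/80q → 31/8p^2 - 197/20pq - 55/192q^2 - 7/2p + 2961/320q
  leading term p^2: subtract (-155/24)·k_3 from 31/8p^2 - 197/20pq - 55/192q^2 - 7/2p + 2961/320q → -197/20pq - 55/192q^2 - 6359/320p + 1729/480q + 5177/320
  leading term pq: subtract (197/160)·h_1 from -197/20pq - 55/192q^2 - 6359/320p + 1729/480q + 5177/320 → 5855/192q^2 + 1171/64p + 1171/120q - 1171/64
  leading term q^2: subtract (1171/1536)·h_2 from 5855/192q^2 + 1171/64p + 1171/120q - 1171/64 → 0
  remainder 0.

S(h_2,k_3): leading monomials are coprime, so the S-polynomial reduces to 0 (Buchberger's first criterion).
Every S-polynomial of the final basis reduces to 0, so we have a Gröbner basis.
Inter-reduce: drop elements whose leading term is divisible by another's, tail-reduce, and make monic.
Reduced Gröbner basis: {p^2 + 169/40p + 35/24q - 167/40, pq + 2p - 3/8q - 13/8, q^2 + 3/5p + 8/25q - 3/5}.

These differ, so the ideals are not equal.

No, the ideals differ.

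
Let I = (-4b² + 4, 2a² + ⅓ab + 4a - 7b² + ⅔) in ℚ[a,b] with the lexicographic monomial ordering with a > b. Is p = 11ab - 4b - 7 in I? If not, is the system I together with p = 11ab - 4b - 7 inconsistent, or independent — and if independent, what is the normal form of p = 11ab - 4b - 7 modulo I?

11ab - 4b - 7 is independent of I; its normal form modulo I is 11ab - 4b - 7.

First compute the reduced Gröbner basis of I by Buchberger's algorithm.
f_1 = -4b² + 4, LT = b².
f_2 = 2a² + ⅓ab + 4a - 7b² + ⅔, LT = a².

The S-polynomials (S(f_1,f_2)) all reduce to 0 modulo the current basis, so we have a Gröbner basis.
Inter-reduce: drop elements whose leading term is divisible by another's, tail-reduce, and make monic.
Reduced Gröbner basis: {a² + ⅙ab + 2a - 19/6, b² - 1}.
Label its elements g_1 = a² + ⅙ab + 2a - 19/6, g_2 = b² - 1.

Reduce p = 11ab - 4b - 7 modulo G:
  leading term ab: no divisor's leading term divides it; move 11ab to the remainder.
  leading term b: no divisor's leading term divides it; move -4b to the remainder.
  leading term 1: no divisor's leading term divides it; move -7 to the remainder.
  normal form = 11ab - 4b - 7.
The normal form is nonzero, so p ∉ I. Since p minus its normal form lies in I, I + (p) = I + (r) where r = 11ab - 4b - 7; decide whether this ideal is the whole ring.
Run Buchberger on G together with r (pairs among the g_i already reduce to 0 since G is a Gröbner basis):
g_1 = a² + ⅙ab + 2a - 19/6, LT = a².
g_2 = b² - 1, LT = b².
r = 11ab - 4b - 7, LT = ab.

S(g_1,r): lcm = a²b. S = ⅙ab² + 26/11ab + 7/11a - 19/6b.
  reduce S modulo (g_1, g_2, r):
  remainder 53/66a - 1675/726b + 182/121 ≠ 0; add m_4 = 53/66a - 1675/726b + 182/121 to the basis.

S(g_2,r): lcm = ab². S = -a + 4/11b² + 7/11b.
  reduce S modulo (g_1, g_2, r, m_4):
  remainder -1304/583b + 1304/583 ≠ 0; add m_5 = -1304/583b + 1304/583 to the basis.

The other S-polynomials (S(g_1,g_2), S(g_1,m_4), S(g_2,m_4), S(r,m_4), S(g_1,m_5), S(g_2,m_5), S(r,m_5), S(m_4,m_5)) all reduce to 0 modulo the current basis, so we have a Gröbner basis.
Inter-reduce: drop elements whose leading term is divisible by another's, tail-reduce, and make monic.
Reduced Gröbner basis: {a - 1, b - 1}.
The reduced Gröbner basis of I + (p) is {a - 1, b - 1} ≠ {1}, a proper ideal, so the enlarged system stays consistent: p is independent of I, with normal form 11ab - 4b - 7.

The remainder on division by a Gröbner basis is unique — it is the normal form.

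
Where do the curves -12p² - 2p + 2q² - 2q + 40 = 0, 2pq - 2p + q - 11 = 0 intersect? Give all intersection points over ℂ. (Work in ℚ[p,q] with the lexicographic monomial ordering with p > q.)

{(-13/6, -2), (2, 3), (-1/2 + I, 1 - 5*I), (-1/2 - I, 1 + 5*I)}

Compute a lex Gröbner basis by Buchberger's algorithm.
f_1 = -12p² - 2p + 2q² - 2q + 40, LT = p².
f_2 = 2pq - 2p + q - 11, LT = pq.

S(f_1,f_2): lcm = p²q. S = p² - ⅓pq + 11/2p - ⅙q³ + ⅙q² - 10/3q.
  reduce S modulo (f_1, f_2):
  remainder 5p - ⅙q³ + ⅓q² - 10/3q + 3/2 ≠ 0; add h_3 = 5p - ⅙q³ + ⅓q² - 10/3q + 3/2 to the basis.

S(f_2,h_3): lcm = pq. S = -p + 1/30q⁴ - 1/15q³ + ⅔q² + ⅕q - 11/2.
  reduce S modulo (f_1, f_2, h_3):
  remainder 1/30q⁴ - 1/10q³ + 11/15q² - 7/15q - 26/5 ≠ 0; add h_4 = 1/30q⁴ - 1/10q³ + 11/15q² - 7/15q - 26/5 to the basis.

The other S-polynomials (S(f_1,h_3), S(f_1,h_4), S(f_2,h_4), S(h_3,h_4)) all reduce to 0 modulo the current basis, so we have a Gröbner basis.
Inter-reduce: drop elements whose leading term is divisible by another's, tail-reduce, and make monic.
Reduced Gröbner basis: {p - 1/30q³ + 1/15q² - ⅔q + 3/10, q⁴ - 3q³ + 22q² - 14q - 156}.

A lex Gröbner basis eliminates variables successively. Here q⁴ - 3q³ + 22q² - 14q - 156 depends only on q, with roots {-2, 3, 1 - 5*I, 1 + 5*I}; lifting each root through the earlier basis elements recovers the full solutions.
  q = -2: the earlier basis element becomes p + 13/6 = 0, giving p = -13/6 — point (-13/6, -2).
  q = 3: the earlier basis element becomes p - 2 = 0, giving p = 2 — point (2, 3).
  q = 1 - 5*I: the earlier basis element becomes p + 1/2 - I = 0, giving p = -1/2 + I — point (-1/2 + I, 1 - 5*I).
  q = 1 + 5*I: the earlier basis element becomes p + 1/2 + I = 0, giving p = -1/2 - I — point (-1/2 - I, 1 + 5*I).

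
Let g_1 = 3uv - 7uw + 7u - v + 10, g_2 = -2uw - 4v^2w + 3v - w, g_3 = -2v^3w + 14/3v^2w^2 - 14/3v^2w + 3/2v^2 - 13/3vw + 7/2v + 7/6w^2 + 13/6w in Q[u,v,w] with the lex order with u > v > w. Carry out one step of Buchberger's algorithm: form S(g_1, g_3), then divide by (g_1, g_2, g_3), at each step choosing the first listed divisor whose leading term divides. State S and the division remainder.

S(g_1, g_3) = 3/4uv^2 - 13/6uvw + 7/4uv + 7/12uw^2 + 13/12uw - 1/3v^3w + 10/3v^2w; remainder on division = 0.

lcm(LM(g_1), LM(g_3)) = uv^3w.
S = (lcm/LT(g_1))·g_1 − (lcm/LT(g_3))·g_3 = 3/4uv^2 - 13/6uvw + 7/4uv + 7/12uw^2 + 13/12uw - 1/3v^3w + 10/3v^2w.
Reduce S modulo (g_1, g_2, g_3) in that order:
  leading term uv^2: subtract (1/4v)·g_1 from 3/4uv^2 - 13/6uvw + 7/4uv + 7/12uw^2 + 13/12uw - 1/3v^3w + 10/3v^2w → -5/12uvw + 7/12uw^2 + 13/12uw - 1/3v^3w + 10/3v^2w + 1/4v^2 - 5/2v
  leading term uvw: subtract (-5/36w)·g_1 from -5/12uvw + 7/12uw^2 + 13/12uw - 1/3v^3w + 10/3v^2w + 1/4v^2 - 5/2v → -7/18uw^2 + 37/18uw - 1/3v^3w + 10/3v^2w + 1/4v^2 - 5/36vw - 5/2v + 25/18w
  leading term uw^2: subtract (7/36w)·g_2 from -7/18uw^2 + 37/18uw - 1/3v^3w + 10/3v^2w + 1/4v^2 - 5/36vw - 5/2v + 25/18w → 37/18uw - 1/3v^3w + 7/9v^2w^2 + 10/3v^2w + 1/4v^2 - 13/18vw - 5/2v + 7/36w^2 + 25/18w
  leading term uw: subtract (-37/36)·g_2 from 37/18uw - 1/3v^3w + 7/9v^2w^2 + 10/3v^2w + 1/4v^2 - 13/18vw - 5/2v + 7/36w^2 + 25/18w → -1/3v^3w + 7/9v^2w^2 - 7/9v^2w + 1/4v^2 - 13/18vw + 7/12v + 7/36w^2 + 13/36w
  leading term v^3w: subtract (1/6)·g_3 from -1/3v^3w + 7/9v^2w^2 - 7/9v^2w + 1/4v^2 - 13/18vw + 7/12v + 7/36w^2 + 13/36w → 0
The remainder is 0, so this S-polynomial contributes no new basis element.
An S-polynomial is built so that the two leading terms cancel; whether anything survives reduction is exactly the Gröbner-basis criterion.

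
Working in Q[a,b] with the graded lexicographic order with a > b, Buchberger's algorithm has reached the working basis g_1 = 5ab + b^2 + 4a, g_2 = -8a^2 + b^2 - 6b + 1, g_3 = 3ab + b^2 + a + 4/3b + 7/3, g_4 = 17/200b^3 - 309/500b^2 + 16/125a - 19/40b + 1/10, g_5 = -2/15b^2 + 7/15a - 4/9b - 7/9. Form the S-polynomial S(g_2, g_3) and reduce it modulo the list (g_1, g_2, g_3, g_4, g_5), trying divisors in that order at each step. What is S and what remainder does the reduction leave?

S(g_2, g_3) = -1/3ab^2 - 1/8b^3 - 1/3a^2 - 4/9ab + 3/4b^2 - 7/9a - 1/8b; remainder on division = 1399/2448a - 1163/918b - 13501/7344.

lcm(LM(g_2), LM(g_3)) = a^2b.
S = (lcm/LT(g_2))·g_2 − (lcm/LT(g_3))·g_3 = -1/3ab^2 - 1/8b^3 - 1/3a^2 - 4/9ab + 3/4b^2 - 7/9a - 1/8b.
Reduce S modulo (g_1, g_2, g_3, g_4, g_5) in that order:
  leading term ab^2: subtract (-1/15b)·g_1 from -1/3ab^2 - 1/8b^3 - 1/3a^2 - 4/9ab + 3/4b^2 - 7/9a - 1/8b → -7/120b^3 - 1/3a^2 - 8/45ab + 3/4b^2 - 7/9a - 1/8b
  leading term b^3: subtract (-35/51)·g_4 from -7/120b^3 - 1/3a^2 - 8/45ab + 3/4b^2 - 7/9a - 1/8b → -1/3a^2 - 8/45ab + 277/850b^2 - 2639/3825a - 23/51b + 7/102
  leading term a^2: subtract (1/24)·g_2 from -1/3a^2 - 8/45ab + 277/850b^2 - 2639/3825a - 23/51b + 7/102 → -8/45ab + 2899/10200b^2 - 2639/3825a - 41/204b + 11/408
  leading term ab: subtract (-8/225)·g_1 from -8/45ab + 2899/10200b^2 - 2639/3825a - 41/204b + 11/408 → 1957/6120b^2 - 419/765a - 41/204b + 11/408
  leading term b^2: subtract (-1957/816)·g_5 from 1957/6120b^2 - 419/765a - 41/204b + 11/408 → 1399/2448a - 1163/918b - 13501/7344
  leading term a: no divisor's leading term divides it; move 1399/2448a to the remainder.
  leading term b: no divisor's leading term divides it; move -1163/918b to the remainder.
  leading term 1: no divisor's leading term divides it; move -13501/7344 to the remainder.
The remainder 1399/2448a - 1163/918b - 13501/7344 is nonzero, so it would be added as the next basis element.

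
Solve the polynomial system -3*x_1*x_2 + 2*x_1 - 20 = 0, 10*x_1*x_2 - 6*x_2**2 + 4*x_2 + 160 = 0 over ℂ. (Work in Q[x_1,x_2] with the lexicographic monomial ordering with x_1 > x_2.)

Compute a lex Gröbner basis by Buchberger's algorithm.
f_1 = -3*x_1*x_2 + 2*x_1 - 20, LT = x_1*x_2.
f_2 = 10*x_1*x_2 - 6*x_2**2 + 4*x_2 + 160, LT = x_1*x_2.

S(f_1,f_2): lcm = x_1*x_2. S = -2/3*x_1 + 3/5*x_2**2 - 2/5*x_2 - 28/3.
  leading term x_1: no divisor's leading term divides it; move -2/3*x_1 to the remainder.
  leading term x_2**2: no divisor's leading term divides it; move 3/5*x_2**2 to the remainder.
  leading term x_2: no divisor's leading term divides it; move -2/5*x_2 to the remainder.
  leading term 1: no divisor's leading term divides it; move -28/3 to the remainder.
  remainder -2/3*x_1 + 3/5*x_2**2 - 2/5*x_2 - 28/3 ≠ 0; add h_3 = -2/3*x_1 + 3/5*x_2**2 - 2/5*x_2 - 28/3 to the basis.

S(f_1,h_3): lcm = x_1*x_2. S = -2/3*x_1 + 9/10*x_2**3 - 3/5*x_2**2 - 14*x_2 + 20/3.
  leading term x_1: subtract (1)·h_3 from -2/3*x_1 + 9/10*x_2**3 - 3/5*x_2**2 - 14*x_2 + 20/3 → 9/10*x_2**3 - 6/5*x_2**2 - 68/5*x_2 + 16
  leading term x_2**3: no divisor's leading term divides it; move 9/10*x_2**3 to the remainder.
  leading term x_2**2: no divisor's leading term divides it; move -6/5*x_2**2 to the remainder.
  leading term x_2: no divisor's leading term divides it; move -68/5*x_2 to the remainder.
  leading term 1: no divisor's leading term divides it; move 16 to the remainder.
  remainder 9/10*x_2**3 - 6/5*x_2**2 - 68/5*x_2 + 16 ≠ 0; add h_4 = 9/10*x_2**3 - 6/5*x_2**2 - 68/5*x_2 + 16 to the basis.

The other S-polynomials (S(f_2,h_3), S(f_1,h_4), S(f_2,h_4), S(h_3,h_4)) all reduce to 0 modulo the current basis, so we have a Gröbner basis.
Inter-reduce: drop elements whose leading term is divisible by another's, tail-reduce, and make monic.
Reduced Gröbner basis: {x_1 - 9/10*x_2**2 + 3/5*x_2 + 14, x_2**3 - 4/3*x_2**2 - 136/9*x_2 + 160/9}.

A lex Gröbner basis eliminates variables successively. Here x_2**3 - 4/3*x_2**2 - 136/9*x_2 + 160/9 depends only on x_2, with roots {4, -4/3 + 2*sqrt(14)/3, -2*sqrt(14)/3 - 4/3}; lifting each root through the earlier basis elements recovers the full solutions.
  x_2 = 4: the earlier basis element becomes x_1 + 2 = 0, giving x_1 = -2 — point (-2, 4).
  x_2 = -4/3 + 2*sqrt(14)/3: the earlier basis element becomes x_1 + 6 + 2*sqrt(14) = 0, giving x_1 = -2*sqrt(14) - 6 — point (-2*sqrt(14) - 6, -4/3 + 2*sqrt(14)/3).
  x_2 = -2*sqrt(14)/3 - 4/3: the earlier basis element becomes x_1 - 2*sqrt(14) + 6 = 0, giving x_1 = -6 + 2*sqrt(14) — point (-6 + 2*sqrt(14), -2*sqrt(14)/3 - 4/3).

{(-2, 4), (-2*sqrt(14) - 6, -4/3 + 2*sqrt(14)/3), (-6 + 2*sqrt(14), -2*sqrt(14)/3 - 4/3)}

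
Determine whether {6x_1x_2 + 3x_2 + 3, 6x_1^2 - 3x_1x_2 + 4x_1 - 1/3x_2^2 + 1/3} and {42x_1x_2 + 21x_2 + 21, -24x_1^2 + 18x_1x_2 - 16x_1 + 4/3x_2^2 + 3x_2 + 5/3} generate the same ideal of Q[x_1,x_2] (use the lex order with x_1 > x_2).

Yes, the ideals are equal.

For a fixed monomial order, each ideal has a unique reduced Gröbner basis; comparing bases decides equality.
Buchberger on the first generating set:
f_1 = 6x_1x_2 + 3x_2 + 3, LT = x_1x_2.
f_2 = 6x_1^2 - 3x_1x_2 + 4x_1 - 1/3x_2^2 + 1/3, LT = x_1^2.

S(f_1,f_2): lcm = x_1^2x_2. S = 1/2x_1x_2^2 - 1/6x_1x_2 + 1/2x_1 + 1/18x_2^3 - 1/18x_2.
  reduce S modulo (f_1, f_2):
  remainder 1/2x_1 + 1/18x_2^3 - 1/4x_2^2 - 2/9x_2 + 1/12 ≠ 0; add g_3 = 1/2x_1 + 1/18x_2^3 - 1/4x_2^2 - 2/9x_2 + 1/12 to the basis.

S(f_1,g_3): lcm = x_1x_2. S = -1/9x_2^4 + 1/2x_2^3 + 4/9x_2^2 + 1/3x_2 + 1/2.
  reduce S modulo (f_1, f_2, g_3):
  remainder -1/9x_2^4 + 1/2x_2^3 + 4/9x_2^2 + 1/3x_2 + 1/2 ≠ 0; add g_4 = -1/9x_2^4 + 1/2x_2^3 + 4/9x_2^2 + 1/3x_2 + 1/2 to the basis.

The other S-polynomials (S(f_2,g_3), S(f_1,g_4), S(f_2,g_4), S(g_3,g_4)) all reduce to 0 modulo the current basis, so we have a Gröbner basis.
Inter-reduce: drop elements whose leading term is divisible by another's, tail-reduce, and make monic.
Reduced Gröbner basis: {x_1 + 1/9x_2^3 - 1/2x_2^2 - 4/9x_2 + 1/6, x_2^4 - 9/2x_2^3 - 4x_2^2 - 3x_2 - 9/2}.

Buchberger on the second generating set:
h_1 = 42x_1x_2 + 21x_2 + 21, LT = x_1x_2.
h_2 = -24x_1^2 + 18x_1x_2 - 16x_1 + 4/3x_2^2 + 3x_2 + 5/3, LT = x_1^2.

S(h_1,h_2): lcm = x_1^2x_2. S = 3/4x_1x_2^2 - 1/6x_1x_2 + 1/2x_1 + 1/18x_2^3 + 1/8x_2^2 + 5/72x_2.
  reduce S modulo (h_1, h_2):
  remainder 1/2x_1 + 1/18x_2^3 - 1/4x_2^2 - 2/9x_2 + 1/12 ≠ 0; add k_3 = 1/2x_1 + 1/18x_2^3 - 1/4x_2^2 - 2/9x_2 + 1/12 to the basis.

S(h_1,k_3): lcm = x_1x_2. S = -1/9x_2^4 + 1/2x_2^3 + 4/9x_2^2 + 1/3x_2 + 1/2.
  reduce S modulo (h_1, h_2, k_3):
  remainder -1/9x_2^4 + 1/2x_2^3 + 4/9x_2^2 + 1/3x_2 + 1/2 ≠ 0; add k_4 = -1/9x_2^4 + 1/2x_2^3 + 4/9x_2^2 + 1/3x_2 + 1/2 to the basis.

The other S-polynomials (S(h_2,k_3), S(h_1,k_4), S(h_2,k_4), S(k_3,k_4)) all reduce to 0 modulo the current basis, so we have a Gröbner basis.
Inter-reduce: drop elements whose leading term is divisible by another's, tail-reduce, and make monic.
Reduced Gröbner basis: {x_1 + 1/9x_2^3 - 1/2x_2^2 - 4/9x_2 + 1/6, x_2^4 - 9/2x_2^3 - 4x_2^2 - 3x_2 - 9/2}.

The two bases agree; hence the ideals are identical.
The choice of monomial ordering does not affect the verdict — as long as both bases are computed under the same ordering, their equality decides ideal equality.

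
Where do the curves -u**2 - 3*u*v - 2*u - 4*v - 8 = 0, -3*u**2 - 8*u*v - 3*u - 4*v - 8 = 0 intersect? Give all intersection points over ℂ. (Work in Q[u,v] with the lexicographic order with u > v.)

Compute a lex Gröbner basis by Buchberger's algorithm.
f_1 = -u**2 - 3*u*v - 2*u - 4*v - 8, LT = u**2.
f_2 = -3*u**2 - 8*u*v - 3*u - 4*v - 8, LT = u**2.

S(f_1,f_2): lcm = u**2. S = 1/3*u*v + u + 8/3*v + 16/3.
  reduce S modulo (f_1, f_2):
  remainder 1/3*u*v + u + 8/3*v + 16/3 ≠ 0; add h_3 = 1/3*u*v + u + 8/3*v + 16/3 to the basis.

S(f_1,h_3): lcm = u**2*v. S = -3*u**2 + 3*u*v**2 - 6*u*v - 16*u + 4*v**2 + 8*v.
  reduce S modulo (f_1, f_2, h_3):
  remainder 8*u - 20*v**2 + 20*v + 120 ≠ 0; add h_4 = 8*u - 20*v**2 + 20*v + 120 to the basis.

S(h_3,h_4): lcm = u*v. S = 3*u + 5/2*v**3 - 5/2*v**2 - 7*v + 16.
  reduce S modulo (f_1, f_2, h_3, h_4):
  remainder 5/2*v**3 + 5*v**2 - 29/2*v - 29 ≠ 0; add h_5 = 5/2*v**3 + 5*v**2 - 29/2*v - 29 to the basis.

The other S-polynomials (S(f_2,h_3), S(f_1,h_4), S(f_2,h_4), S(f_1,h_5), S(f_2,h_5), S(h_3,h_5), S(h_4,h_5)) all reduce to 0 modulo the current basis, so we have a Gröbner basis.
Inter-reduce: drop elements whose leading term is divisible by another's, tail-reduce, and make monic.
Reduced Gröbner basis: {u - 5/2*v**2 + 5/2*v + 15, v**3 + 2*v**2 - 29/5*v - 58/5}.

Since the basis is lex-ordered, v**3 + 2*v**2 - 29/5*v - 58/5 is univariate in v. Its roots are {-2, -sqrt(145)/5, sqrt(145)/5}. Back-substituting each root into the other basis elements fixes the other coordinates.
  v = -2: the earlier basis element becomes u = 0, giving u = 0 — point (0, -2).
  v = -sqrt(145)/5: the earlier basis element becomes u - sqrt(145)/2 + 1/2 = 0, giving u = -1/2 + sqrt(145)/2 — point (-1/2 + sqrt(145)/2, -sqrt(145)/5).
  v = sqrt(145)/5: the earlier basis element becomes u + 1/2 + sqrt(145)/2 = 0, giving u = -sqrt(145)/2 - 1/2 — point (-sqrt(145)/2 - 1/2, sqrt(145)/5).

{(0, -2), (-1/2 + sqrt(145)/2, -sqrt(145)/5), (-sqrt(145)/2 - 1/2, sqrt(145)/5)}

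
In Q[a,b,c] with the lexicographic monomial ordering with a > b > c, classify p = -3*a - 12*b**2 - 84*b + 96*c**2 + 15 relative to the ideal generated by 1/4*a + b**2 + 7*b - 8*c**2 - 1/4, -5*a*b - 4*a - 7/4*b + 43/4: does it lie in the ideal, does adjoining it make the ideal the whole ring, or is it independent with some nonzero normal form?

First compute the reduced Gröbner basis of I by Buchberger's algorithm.
f_1 = 1/4*a + b**2 + 7*b - 8*c**2 - 1/4, LT = a.
f_2 = -5*a*b - 4*a - 7/4*b + 43/4, LT = a*b.

S(f_1,f_2): lcm = a*b. S = -4/5*a + 4*b**3 + 28*b**2 - 32*b*c**2 - 27/20*b + 43/20.
  reduce S modulo (f_1, f_2):
  remainder 4*b**3 + 156/5*b**2 - 32*b*c**2 + 421/20*b - 128/5*c**2 + 27/20 ≠ 0; add h_3 = 4*b**3 + 156/5*b**2 - 32*b*c**2 + 421/20*b - 128/5*c**2 + 27/20 to the basis.

The other S-polynomials (S(f_1,h_3), S(f_2,h_3)) all reduce to 0 modulo the current basis, so we have a Gröbner basis.
Inter-reduce: drop elements whose leading term is divisible by another's, tail-reduce, and make monic.
Reduced Gröbner basis: {a + 4*b**2 + 28*b - 32*c**2 - 1, b**3 + 39/5*b**2 - 8*b*c**2 + 421/80*b - 32/5*c**2 + 27/80}.
Label its elements g_1 = a + 4*b**2 + 28*b - 32*c**2 - 1, g_2 = b**3 + 39/5*b**2 - 8*b*c**2 + 421/80*b - 32/5*c**2 + 27/80.

Reduce p = -3*a - 12*b**2 - 84*b + 96*c**2 + 15 modulo G:
  leading term a: subtract (-3)·g_1 from -3*a - 12*b**2 - 84*b + 96*c**2 + 15 → 12
  leading term 1: no divisor's leading term divides it; move 12 to the remainder.
  normal form = 12.
The normal form is nonzero, so p ∉ I. Since p minus its normal form lies in I, I + (p) = I + (r) where r = 12; decide whether this ideal is the whole ring.
Here r = 12 is a nonzero constant, hence a unit: 1 ∈ I + (p), the Gröbner basis of I + (p) is {1}, and the enlarged system has no common solution — adjoining p is inconsistent.

Adjoining -3*a - 12*b**2 - 84*b + 96*c**2 + 15 makes the ideal the whole ring: the system is inconsistent.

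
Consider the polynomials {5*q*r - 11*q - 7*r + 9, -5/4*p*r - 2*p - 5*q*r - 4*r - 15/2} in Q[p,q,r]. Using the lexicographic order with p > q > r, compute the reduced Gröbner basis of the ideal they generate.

G = {p*q - 101/95*p + 44/19*q**2 + 146/95*q - 354/95, p*r + 8/5*p + 44/5*q + 44/5*r - 6/5, q*r - 11/5*q - 7/5*r + 9/5}

The reduced Gröbner basis is the canonical form of the ideal for this ordering.

f_1 = 5*q*r - 11*q - 7*r + 9, LT = q*r.
f_2 = -5/4*p*r - 2*p - 5*q*r - 4*r - 15/2, LT = p*r.

S(f_1,f_2): lcm = p*q*r. S = -19/5*p*q - 7/5*p*r + 9/5*p - 4*q**2*r - 16/5*q*r - 6*q.
  reduce S modulo (f_1, f_2):
  remainder -19/5*p*q + 101/25*p - 44/5*q**2 - 146/25*q + 354/25 ≠ 0; add g_3 = -19/5*p*q + 101/25*p - 44/5*q**2 - 146/25*q + 354/25 to the basis.

The other S-polynomials (S(f_1,g_3), S(f_2,g_3)) all reduce to 0 modulo the current basis, so we have a Gröbner basis.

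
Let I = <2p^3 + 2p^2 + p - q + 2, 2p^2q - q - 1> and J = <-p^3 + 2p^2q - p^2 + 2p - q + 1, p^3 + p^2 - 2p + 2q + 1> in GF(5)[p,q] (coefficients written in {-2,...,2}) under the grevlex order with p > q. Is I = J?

Equality of ideals is decidable: compute both reduced Gröbner bases (unique for the ordering) and check whether they agree.
Buchberger on the first generating set:
f_1 = 2p^3 + 2p^2 + p - q + 2, LT = p^3.
f_2 = 2p^2q - q - 1, LT = p^2q.

S(f_1,f_2): lcm = p^3q. S = p^2q + pq + 2q^2 - 2p + q.
  leading term p^2q: subtract (-2)·f_2 from p^2q + pq + 2q^2 - 2p + q → pq + 2q^2 - 2p - q - 2
  leading term pq: no divisor's leading term divides it; move pq to the remainder.
  leading term q^2: no divisor's leading term divides it; move 2q^2 to the remainder.
  leading term p: no divisor's leading term divides it; move -2p to the remainder.
  leading term q: no divisor's leading term divides it; move -q to the remainder.
  leading term 1: no divisor's leading term divides it; move -2 to the remainder.
  remainder pq + 2q^2 - 2p - q - 2 ≠ 0; add g_3 = pq + 2q^2 - 2p - q - 2 to the basis.

S(f_2,g_3): lcm = p^2q. S = -2pq^2 + 2p^2 + pq + 2p + 2q + 2.
  leading term pq^2: subtract (-2q)·g_3 from -2pq^2 + 2p^2 + pq + 2p + 2q + 2 → -q^3 + 2p^2 + 2pq - 2q^2 + 2p - 2q + 2
  leading term q^3: no divisor's leading term divides it; move -q^3 to the remainder.
  leading term p^2: no divisor's leading term divides it; move 2p^2 to the remainder.
  leading term pq: subtract (2)·g_3 from 2pq - 2q^2 + 2p - 2q + 2 → -q^2 + p + 1
  leading term q^2: no divisor's leading term divides it; move -q^2 to the remainder.
  leading term p: no divisor's leading term divides it; move p to the remainder.
  leading term 1: no divisor's leading term divides it; move 1 to the remainder.
  remainder -q^3 + 2p^2 - q^2 + p + 1 ≠ 0; add g_4 = -q^3 + 2p^2 - q^2 + p + 1 to the basis.

The other S-polynomials (S(f_1,g_3), S(f_1,g_4), S(f_2,g_4), S(g_3,g_4)) all reduce to 0 modulo the current basis, so we have a Gröbner basis.
Inter-reduce: drop elements whose leading term is divisible by another's, tail-reduce, and make monic.
Reduced Gröbner basis: {p^3 + p^2 - 2p + 2q + 1, q^3 - 2p^2 + q^2 - p - 1, pq + 2q^2 - 2p - q - 2}.

Buchberger on the second generating set:
h_1 = -p^3 + 2p^2q - p^2 + 2p - q + 1, LT = p^3.
h_2 = p^3 + p^2 - 2p + 2q + 1, LT = p^3.

S(h_1,h_2): lcm = p^3. S = -2p^2q - q - 2.
  leading term p^2q: no divisor's leading term divides it; move -2p^2q to the remainder.
  leading term q: no divisor's leading term divides it; move -q to the remainder.
  leading term 1: no divisor's leading term divides it; move -2 to the remainder.
  remainder -2p^2q - q - 2 ≠ 0; add k_3 = -2p^2q - q - 2 to the basis.

S(h_1,k_3): lcm = p^3q. S = -2p^2q^2 + p^2q + q^2 - p - q.
  leading term p^2q^2: subtract (q)·k_3 from -2p^2q^2 + p^2q + q^2 - p - q → p^2q + 2q^2 - p + q
  leading term p^2q: subtract (2)·k_3 from p^2q + 2q^2 - p + q → 2q^2 - p - 2q - 1
  leading term q^2: no divisor's leading term divides it; move 2q^2 to the remainder.
  leading term p: no divisor's leading term divides it; move -p to the remainder.
  leading term q: no divisor's leading term divides it; move -2q to the remainder.
  leading term 1: no divisor's leading term divides it; move -1 to the remainder.
  remainder 2q^2 - p - 2q - 1 ≠ 0; add k_4 = 2q^2 - p - 2q - 1 to the basis.

The other S-polynomials (S(h_2,k_3), S(h_1,k_4), S(h_2,k_4), S(k_3,k_4)) all reduce to 0 modulo the current basis, so we have a Gröbner basis.
Inter-reduce: drop elements whose leading term is divisible by another's, tail-reduce, and make monic.
Reduced Gröbner basis: {p^3 + p^2 - 2p + 2q + 1, p^2q - 2q + 1, q^2 + 2p - q + 2}.

These differ, so the ideals are not equal.

No, the ideals differ.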